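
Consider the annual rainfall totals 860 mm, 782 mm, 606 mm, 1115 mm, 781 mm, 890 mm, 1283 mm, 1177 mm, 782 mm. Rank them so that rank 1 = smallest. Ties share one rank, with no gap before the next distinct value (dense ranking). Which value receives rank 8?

Sorted (ascending): 606, 781, 782, 782, 860, 890, 1115, 1177, 1283
The 2 values of 782 share dense rank 3.
Remaining distinct values take the next consecutive integers.
Rank 8 → value 1283.

1283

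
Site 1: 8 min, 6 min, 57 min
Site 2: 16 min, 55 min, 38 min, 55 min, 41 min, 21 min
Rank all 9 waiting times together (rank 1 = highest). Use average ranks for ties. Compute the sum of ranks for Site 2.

27

Sorted (descending): 57, 55, 55, 41, 38, 21, 16, 8, 6
The 2 values of 55 occupy positions 2–3 → average rank (2+3)/2 = 2.5.
Site 2 values → pooled ranks: 16→7, 55→2.5, 38→5, 55→2.5, 41→4, 21→6
Rank sum = 7 + 2.5 + 5 + 2.5 + 4 + 6 = 27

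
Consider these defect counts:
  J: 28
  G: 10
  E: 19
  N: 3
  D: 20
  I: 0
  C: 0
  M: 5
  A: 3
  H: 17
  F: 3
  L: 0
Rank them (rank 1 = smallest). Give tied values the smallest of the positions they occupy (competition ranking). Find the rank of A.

4

Sorted (ascending): 0, 0, 0, 3, 3, 3, 5, 10, 17, 19, 20, 28
The 3 values of 0 occupy positions 1–3 → each gets rank 1.
The 3 values of 3 occupy positions 4–6 → each gets rank 4.
A has value 3 → rank 4.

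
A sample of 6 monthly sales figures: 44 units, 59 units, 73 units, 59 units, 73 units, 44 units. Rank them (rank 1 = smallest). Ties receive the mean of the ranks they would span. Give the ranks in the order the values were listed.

Sorted (ascending): 44, 44, 59, 59, 73, 73
The 2 values of 44 occupy positions 1–2 → average rank (1+2)/2 = 1.5.
The 2 values of 59 occupy positions 3–4 → average rank (3+4)/2 = 3.5.
The 2 values of 73 occupy positions 5–6 → average rank (5+6)/2 = 5.5.

1.5, 3.5, 5.5, 3.5, 5.5, 1.5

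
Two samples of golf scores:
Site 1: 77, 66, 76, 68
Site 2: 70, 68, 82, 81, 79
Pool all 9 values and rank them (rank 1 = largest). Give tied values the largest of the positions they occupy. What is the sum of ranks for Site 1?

Sorted (descending): 82, 81, 79, 77, 76, 70, 68, 68, 66
The 2 values of 68 occupy positions 7–8 → each gets rank 8.
Site 1 values → pooled ranks: 77→4, 66→9, 76→5, 68→8
Rank sum = 4 + 9 + 5 + 8 = 26

26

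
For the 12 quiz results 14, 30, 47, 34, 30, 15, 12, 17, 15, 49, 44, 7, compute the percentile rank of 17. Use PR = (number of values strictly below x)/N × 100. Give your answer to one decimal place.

N = 12.
Strictly below 17: 5. Equal to 17: 1.
PR = 5/12 × 100 = 41.7

41.7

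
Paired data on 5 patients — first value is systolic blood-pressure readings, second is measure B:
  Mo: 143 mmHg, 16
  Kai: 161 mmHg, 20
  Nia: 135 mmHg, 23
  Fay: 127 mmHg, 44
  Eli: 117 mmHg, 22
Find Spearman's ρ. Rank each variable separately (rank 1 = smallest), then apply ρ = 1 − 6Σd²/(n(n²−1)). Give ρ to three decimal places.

-0.600

Ranks of variable 1: 4, 5, 3, 2, 1
Ranks of variable 2: 1, 2, 4, 5, 3
d = r₁ − r₂: 3, 3, -1, -3, -2
d²: 9, 9, 1, 9, 4; Σd² = 32
ρ = 1 − 6·32/(5·24) = 1 − 192/120 = -0.600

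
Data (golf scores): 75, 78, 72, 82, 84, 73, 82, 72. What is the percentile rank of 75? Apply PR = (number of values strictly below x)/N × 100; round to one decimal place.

N = 8.
Strictly below 75: 3. Equal to 75: 1.
PR = 3/8 × 100 = 37.5

37.5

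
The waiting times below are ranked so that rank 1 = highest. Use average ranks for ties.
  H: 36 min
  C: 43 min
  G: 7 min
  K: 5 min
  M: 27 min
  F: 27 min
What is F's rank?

Sorted (descending): 43, 36, 27, 27, 7, 5
The 2 values of 27 occupy positions 3–4 → average rank (3+4)/2 = 3.5.
F has value 27 min → rank 3.5.

3.5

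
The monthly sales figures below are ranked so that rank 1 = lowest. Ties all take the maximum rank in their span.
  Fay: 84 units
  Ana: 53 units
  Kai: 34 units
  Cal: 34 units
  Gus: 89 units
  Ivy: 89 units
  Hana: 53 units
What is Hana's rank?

4

Sorted (ascending): 34, 34, 53, 53, 84, 89, 89
The 2 values of 34 occupy positions 1–2 → each gets rank 2.
The 2 values of 53 occupy positions 3–4 → each gets rank 4.
The 2 values of 89 occupy positions 6–7 → each gets rank 7.
Hana has value 53 units → rank 4.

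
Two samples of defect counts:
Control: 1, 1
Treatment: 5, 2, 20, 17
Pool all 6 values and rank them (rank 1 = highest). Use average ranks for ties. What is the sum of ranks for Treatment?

Sorted (descending): 20, 17, 5, 2, 1, 1
The 2 values of 1 occupy positions 5–6 → average rank (5+6)/2 = 5.5.
Treatment values → pooled ranks: 5→3, 2→4, 20→1, 17→2
Rank sum = 3 + 4 + 1 + 2 = 10

10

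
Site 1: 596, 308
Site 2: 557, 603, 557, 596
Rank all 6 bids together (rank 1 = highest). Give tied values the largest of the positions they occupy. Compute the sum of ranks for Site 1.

Sorted (descending): 603, 596, 596, 557, 557, 308
The 2 values of 596 occupy positions 2–3 → each gets rank 3.
The 2 values of 557 occupy positions 4–5 → each gets rank 5.
Site 1 values → pooled ranks: 596→3, 308→6
Rank sum = 3 + 6 = 9

9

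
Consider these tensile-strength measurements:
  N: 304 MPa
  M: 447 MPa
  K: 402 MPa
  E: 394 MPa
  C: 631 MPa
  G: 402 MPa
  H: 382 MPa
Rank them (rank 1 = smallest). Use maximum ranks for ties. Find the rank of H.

2

Sorted (ascending): 304, 382, 394, 402, 402, 447, 631
The 2 values of 402 occupy positions 4–5 → each gets rank 5.
H has value 382 MPa → rank 2.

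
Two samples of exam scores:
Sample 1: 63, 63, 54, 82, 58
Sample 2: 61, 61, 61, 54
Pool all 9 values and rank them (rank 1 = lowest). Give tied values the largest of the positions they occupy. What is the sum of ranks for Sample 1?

Sorted (ascending): 54, 54, 58, 61, 61, 61, 63, 63, 82
The 2 values of 54 occupy positions 1–2 → each gets rank 2.
The 3 values of 61 occupy positions 4–6 → each gets rank 6.
The 2 values of 63 occupy positions 7–8 → each gets rank 8.
Sample 1 values → pooled ranks: 63→8, 63→8, 54→2, 82→9, 58→3
Rank sum = 8 + 8 + 2 + 9 + 3 = 30

30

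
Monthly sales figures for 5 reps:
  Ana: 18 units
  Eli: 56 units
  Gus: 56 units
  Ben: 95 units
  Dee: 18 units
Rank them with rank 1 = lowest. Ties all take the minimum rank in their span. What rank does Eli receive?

Sorted (ascending): 18, 18, 56, 56, 95
The 2 values of 18 occupy positions 1–2 → each gets rank 1.
The 2 values of 56 occupy positions 3–4 → each gets rank 3.
Eli has value 56 units → rank 3.

3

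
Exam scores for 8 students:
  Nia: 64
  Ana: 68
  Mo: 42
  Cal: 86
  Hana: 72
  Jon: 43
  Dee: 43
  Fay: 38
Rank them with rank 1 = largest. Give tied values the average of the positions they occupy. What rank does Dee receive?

5.5

Sorted (descending): 86, 72, 68, 64, 43, 43, 42, 38
The 2 values of 43 occupy positions 5–6 → average rank (5+6)/2 = 5.5.
Dee has value 43 → rank 5.5.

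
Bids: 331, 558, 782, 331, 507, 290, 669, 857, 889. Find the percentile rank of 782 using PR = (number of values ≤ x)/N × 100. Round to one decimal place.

N = 9.
Strictly below 782: 6. Equal to 782: 1.
PR = 7/9 × 100 = 77.8

77.8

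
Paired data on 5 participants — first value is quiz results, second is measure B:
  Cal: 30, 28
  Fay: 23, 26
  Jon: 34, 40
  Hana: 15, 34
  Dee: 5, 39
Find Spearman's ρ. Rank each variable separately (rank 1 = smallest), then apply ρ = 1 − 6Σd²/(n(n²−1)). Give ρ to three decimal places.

Ranks of variable 1: 4, 3, 5, 2, 1
Ranks of variable 2: 2, 1, 5, 3, 4
d = r₁ − r₂: 2, 2, 0, -1, -3
d²: 4, 4, 0, 1, 9; Σd² = 18
ρ = 1 − 6·18/(5·24) = 1 − 108/120 = 0.100

0.100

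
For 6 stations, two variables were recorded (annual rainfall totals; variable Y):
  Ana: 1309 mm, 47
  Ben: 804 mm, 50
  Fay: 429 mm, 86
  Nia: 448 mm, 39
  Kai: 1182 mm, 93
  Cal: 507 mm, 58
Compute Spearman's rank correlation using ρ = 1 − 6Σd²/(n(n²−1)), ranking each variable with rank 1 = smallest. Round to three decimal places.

Ranks of variable 1: 6, 4, 1, 2, 5, 3
Ranks of variable 2: 2, 3, 5, 1, 6, 4
d = r₁ − r₂: 4, 1, -4, 1, -1, -1
d²: 16, 1, 16, 1, 1, 1; Σd² = 36
ρ = 1 − 6·36/(6·35) = 1 − 216/210 = -0.029

-0.029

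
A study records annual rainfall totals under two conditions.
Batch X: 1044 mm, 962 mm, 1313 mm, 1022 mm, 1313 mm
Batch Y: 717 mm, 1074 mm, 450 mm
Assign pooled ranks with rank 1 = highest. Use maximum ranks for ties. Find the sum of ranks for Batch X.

Sorted (descending): 1313, 1313, 1074, 1044, 1022, 962, 717, 450
The 2 values of 1313 occupy positions 1–2 → each gets rank 2.
Batch X values → pooled ranks: 1044→4, 962→6, 1313→2, 1022→5, 1313→2
Rank sum = 4 + 6 + 2 + 5 + 2 = 19

19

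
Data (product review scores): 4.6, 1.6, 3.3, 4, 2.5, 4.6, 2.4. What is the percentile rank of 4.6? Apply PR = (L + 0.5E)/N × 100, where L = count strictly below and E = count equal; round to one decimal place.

N = 7.
Strictly below 4.6: 5. Equal to 4.6: 2.
PR = (5 + 0.5·2)/7 × 100 = 85.7

85.7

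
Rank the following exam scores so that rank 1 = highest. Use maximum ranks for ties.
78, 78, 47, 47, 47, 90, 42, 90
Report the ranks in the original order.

4, 4, 7, 7, 7, 2, 8, 2

Sorted (descending): 90, 90, 78, 78, 47, 47, 47, 42
The 2 values of 90 occupy positions 1–2 → each gets rank 2.
The 2 values of 78 occupy positions 3–4 → each gets rank 4.
The 3 values of 47 occupy positions 5–7 → each gets rank 7.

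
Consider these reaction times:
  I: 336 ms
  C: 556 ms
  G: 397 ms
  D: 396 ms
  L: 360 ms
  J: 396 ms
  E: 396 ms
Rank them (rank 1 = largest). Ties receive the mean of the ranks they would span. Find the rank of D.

Sorted (descending): 556, 397, 396, 396, 396, 360, 336
The 3 values of 396 occupy positions 3–5 → average rank 4.
D has value 396 ms → rank 4.

4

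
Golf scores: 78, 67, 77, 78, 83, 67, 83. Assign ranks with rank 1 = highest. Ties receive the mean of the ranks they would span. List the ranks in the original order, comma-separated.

3.5, 6.5, 5, 3.5, 1.5, 6.5, 1.5

Sorted (descending): 83, 83, 78, 78, 77, 67, 67
The 2 values of 83 occupy positions 1–2 → average rank (1+2)/2 = 1.5.
The 2 values of 78 occupy positions 3–4 → average rank (3+4)/2 = 3.5.
The 2 values of 67 occupy positions 6–7 → average rank (6+7)/2 = 6.5.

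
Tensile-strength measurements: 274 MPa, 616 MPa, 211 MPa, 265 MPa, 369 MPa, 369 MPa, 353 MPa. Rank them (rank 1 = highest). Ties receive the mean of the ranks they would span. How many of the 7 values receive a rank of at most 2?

Sorted (descending): 616, 369, 369, 353, 274, 265, 211
The 2 values of 369 occupy positions 2–3 → average rank (2+3)/2 = 2.5.
Ranks ≤ 2: {1} → 1 value.

1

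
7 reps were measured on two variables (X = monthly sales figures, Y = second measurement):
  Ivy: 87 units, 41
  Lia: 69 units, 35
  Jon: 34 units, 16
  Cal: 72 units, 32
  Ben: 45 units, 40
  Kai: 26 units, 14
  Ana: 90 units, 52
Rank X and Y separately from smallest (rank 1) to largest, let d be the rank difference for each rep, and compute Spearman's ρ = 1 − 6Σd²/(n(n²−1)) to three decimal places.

0.857

Ranks of variable 1: 6, 4, 2, 5, 3, 1, 7
Ranks of variable 2: 6, 4, 2, 3, 5, 1, 7
d = r₁ − r₂: 0, 0, 0, 2, -2, 0, 0
d²: 0, 0, 0, 4, 4, 0, 0; Σd² = 8
ρ = 1 − 6·8/(7·48) = 1 − 48/336 = 0.857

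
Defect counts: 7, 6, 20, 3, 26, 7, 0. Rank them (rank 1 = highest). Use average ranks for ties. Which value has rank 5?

Sorted (descending): 26, 20, 7, 7, 6, 3, 0
The 2 values of 7 occupy positions 3–4 → average rank (3+4)/2 = 3.5.
Rank 5 → value 6.

6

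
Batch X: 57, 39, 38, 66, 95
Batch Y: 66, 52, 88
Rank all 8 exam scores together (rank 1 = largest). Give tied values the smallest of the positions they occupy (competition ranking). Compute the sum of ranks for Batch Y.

Sorted (descending): 95, 88, 66, 66, 57, 52, 39, 38
The 2 values of 66 occupy positions 3–4 → each gets rank 3.
Batch Y values → pooled ranks: 66→3, 52→6, 88→2
Rank sum = 3 + 6 + 2 = 11

11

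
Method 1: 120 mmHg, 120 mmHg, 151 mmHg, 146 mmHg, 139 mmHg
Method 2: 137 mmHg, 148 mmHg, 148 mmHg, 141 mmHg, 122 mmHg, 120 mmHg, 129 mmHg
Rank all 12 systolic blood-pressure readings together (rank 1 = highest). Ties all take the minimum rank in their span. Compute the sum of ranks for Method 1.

31

Sorted (descending): 151, 148, 148, 146, 141, 139, 137, 129, 122, 120, 120, 120
The 2 values of 148 occupy positions 2–3 → each gets rank 2.
The 3 values of 120 occupy positions 10–12 → each gets rank 10.
Method 1 values → pooled ranks: 120→10, 120→10, 151→1, 146→4, 139→6
Rank sum = 10 + 10 + 1 + 4 + 6 = 31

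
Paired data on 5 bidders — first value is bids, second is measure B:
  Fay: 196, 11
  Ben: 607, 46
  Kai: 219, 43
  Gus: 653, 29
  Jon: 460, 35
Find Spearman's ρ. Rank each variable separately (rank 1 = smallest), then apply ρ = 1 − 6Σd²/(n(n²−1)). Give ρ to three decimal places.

0.300

Ranks of variable 1: 1, 4, 2, 5, 3
Ranks of variable 2: 1, 5, 4, 2, 3
d = r₁ − r₂: 0, -1, -2, 3, 0
d²: 0, 1, 4, 9, 0; Σd² = 14
ρ = 1 − 6·14/(5·24) = 1 − 84/120 = 0.300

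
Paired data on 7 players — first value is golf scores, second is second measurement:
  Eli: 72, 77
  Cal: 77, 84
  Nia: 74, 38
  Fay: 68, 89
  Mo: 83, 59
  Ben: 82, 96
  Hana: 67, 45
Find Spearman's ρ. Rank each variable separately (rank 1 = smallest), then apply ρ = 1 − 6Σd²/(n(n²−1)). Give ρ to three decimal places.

Ranks of variable 1: 3, 5, 4, 2, 7, 6, 1
Ranks of variable 2: 4, 5, 1, 6, 3, 7, 2
d = r₁ − r₂: -1, 0, 3, -4, 4, -1, -1
d²: 1, 0, 9, 16, 16, 1, 1; Σd² = 44
ρ = 1 − 6·44/(7·48) = 1 − 264/336 = 0.214

0.214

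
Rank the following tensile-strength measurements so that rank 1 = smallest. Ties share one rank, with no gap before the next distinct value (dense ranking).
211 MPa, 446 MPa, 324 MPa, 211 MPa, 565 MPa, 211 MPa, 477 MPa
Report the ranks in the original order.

Sorted (ascending): 211, 211, 211, 324, 446, 477, 565
The 3 values of 211 share dense rank 1.
Remaining distinct values take the next consecutive integers.

1, 3, 2, 1, 5, 1, 4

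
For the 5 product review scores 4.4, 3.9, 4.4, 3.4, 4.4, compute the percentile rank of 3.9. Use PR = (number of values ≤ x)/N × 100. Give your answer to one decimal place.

40.0

N = 5.
Strictly below 3.9: 1. Equal to 3.9: 1.
PR = 2/5 × 100 = 40.0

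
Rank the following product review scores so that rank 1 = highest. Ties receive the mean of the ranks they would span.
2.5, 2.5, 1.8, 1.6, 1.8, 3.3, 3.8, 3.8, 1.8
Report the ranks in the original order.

Sorted (descending): 3.8, 3.8, 3.3, 2.5, 2.5, 1.8, 1.8, 1.8, 1.6
The 2 values of 3.8 occupy positions 1–2 → average rank (1+2)/2 = 1.5.
The 2 values of 2.5 occupy positions 4–5 → average rank (4+5)/2 = 4.5.
The 3 values of 1.8 occupy positions 6–8 → average rank 7.

4.5, 4.5, 7, 9, 7, 3, 1.5, 1.5, 7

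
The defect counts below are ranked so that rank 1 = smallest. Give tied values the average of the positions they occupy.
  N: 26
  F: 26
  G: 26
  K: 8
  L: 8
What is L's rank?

1.5

Sorted (ascending): 8, 8, 26, 26, 26
The 2 values of 8 occupy positions 1–2 → average rank (1+2)/2 = 1.5.
The 3 values of 26 occupy positions 3–5 → average rank 4.
L has value 8 → rank 1.5.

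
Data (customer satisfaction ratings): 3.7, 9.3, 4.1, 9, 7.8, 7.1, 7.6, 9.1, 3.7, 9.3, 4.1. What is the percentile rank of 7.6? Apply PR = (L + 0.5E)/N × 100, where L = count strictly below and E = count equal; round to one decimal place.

50.0

N = 11.
Strictly below 7.6: 5. Equal to 7.6: 1.
PR = (5 + 0.5·1)/11 × 100 = 50.0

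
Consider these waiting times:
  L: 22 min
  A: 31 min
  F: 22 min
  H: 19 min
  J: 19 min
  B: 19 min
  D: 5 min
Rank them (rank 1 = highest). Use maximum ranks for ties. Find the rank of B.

Sorted (descending): 31, 22, 22, 19, 19, 19, 5
The 2 values of 22 occupy positions 2–3 → each gets rank 3.
The 3 values of 19 occupy positions 4–6 → each gets rank 6.
B has value 19 min → rank 6.

6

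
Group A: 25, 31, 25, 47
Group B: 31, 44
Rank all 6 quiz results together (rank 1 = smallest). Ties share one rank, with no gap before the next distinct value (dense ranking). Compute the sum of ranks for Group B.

5

Sorted (ascending): 25, 25, 31, 31, 44, 47
The 2 values of 25 share dense rank 1.
The 2 values of 31 share dense rank 2.
Remaining distinct values take the next consecutive integers.
Group B values → pooled ranks: 31→2, 44→3
Rank sum = 2 + 3 = 5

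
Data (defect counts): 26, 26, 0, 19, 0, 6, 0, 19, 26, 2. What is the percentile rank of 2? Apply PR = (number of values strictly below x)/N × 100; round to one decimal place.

N = 10.
Strictly below 2: 3. Equal to 2: 1.
PR = 3/10 × 100 = 30.0

30.0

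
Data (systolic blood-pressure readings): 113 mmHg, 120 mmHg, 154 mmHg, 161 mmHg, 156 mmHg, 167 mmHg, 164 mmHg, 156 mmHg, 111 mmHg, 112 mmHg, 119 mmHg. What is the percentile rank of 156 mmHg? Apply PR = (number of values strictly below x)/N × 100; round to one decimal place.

54.5

N = 11.
Strictly below 156: 6. Equal to 156: 2.
PR = 6/11 × 100 = 54.5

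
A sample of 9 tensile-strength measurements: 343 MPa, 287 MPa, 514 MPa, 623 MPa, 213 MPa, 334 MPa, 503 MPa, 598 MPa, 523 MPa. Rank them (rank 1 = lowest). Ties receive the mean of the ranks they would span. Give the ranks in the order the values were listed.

4, 2, 6, 9, 1, 3, 5, 8, 7

Sorted (ascending): 213, 287, 334, 343, 503, 514, 523, 598, 623
No ties — each value takes its position as its rank.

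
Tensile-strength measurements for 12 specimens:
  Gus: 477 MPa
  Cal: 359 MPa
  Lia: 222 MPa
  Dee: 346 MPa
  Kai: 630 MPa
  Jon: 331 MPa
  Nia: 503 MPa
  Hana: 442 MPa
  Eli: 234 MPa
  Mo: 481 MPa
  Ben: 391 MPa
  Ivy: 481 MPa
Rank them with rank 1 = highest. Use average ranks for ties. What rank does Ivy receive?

Sorted (descending): 630, 503, 481, 481, 477, 442, 391, 359, 346, 331, 234, 222
The 2 values of 481 occupy positions 3–4 → average rank (3+4)/2 = 3.5.
Ivy has value 481 MPa → rank 3.5.

3.5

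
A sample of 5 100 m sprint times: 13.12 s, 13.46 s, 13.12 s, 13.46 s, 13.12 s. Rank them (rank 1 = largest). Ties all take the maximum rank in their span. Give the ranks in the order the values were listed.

5, 2, 5, 2, 5

Sorted (descending): 13.46, 13.46, 13.12, 13.12, 13.12
The 2 values of 13.46 occupy positions 1–2 → each gets rank 2.
The 3 values of 13.12 occupy positions 3–5 → each gets rank 5.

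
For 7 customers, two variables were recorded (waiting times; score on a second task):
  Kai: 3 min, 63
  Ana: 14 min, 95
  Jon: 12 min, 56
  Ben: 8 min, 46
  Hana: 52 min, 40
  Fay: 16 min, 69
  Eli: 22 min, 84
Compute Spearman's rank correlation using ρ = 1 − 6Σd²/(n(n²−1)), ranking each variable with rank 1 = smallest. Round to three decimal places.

0.036

Ranks of variable 1: 1, 4, 3, 2, 7, 5, 6
Ranks of variable 2: 4, 7, 3, 2, 1, 5, 6
d = r₁ − r₂: -3, -3, 0, 0, 6, 0, 0
d²: 9, 9, 0, 0, 36, 0, 0; Σd² = 54
ρ = 1 − 6·54/(7·48) = 1 − 324/336 = 0.036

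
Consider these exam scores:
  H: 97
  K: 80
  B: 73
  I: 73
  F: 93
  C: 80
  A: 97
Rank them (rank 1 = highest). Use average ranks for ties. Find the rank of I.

6.5

Sorted (descending): 97, 97, 93, 80, 80, 73, 73
The 2 values of 97 occupy positions 1–2 → average rank (1+2)/2 = 1.5.
The 2 values of 80 occupy positions 4–5 → average rank (4+5)/2 = 4.5.
The 2 values of 73 occupy positions 6–7 → average rank (6+7)/2 = 6.5.
I has value 73 → rank 6.5.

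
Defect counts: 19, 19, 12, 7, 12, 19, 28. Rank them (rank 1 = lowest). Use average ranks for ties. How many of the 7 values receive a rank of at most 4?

Sorted (ascending): 7, 12, 12, 19, 19, 19, 28
The 2 values of 12 occupy positions 2–3 → average rank (2+3)/2 = 2.5.
The 3 values of 19 occupy positions 4–6 → average rank 5.
Ranks ≤ 4: {1, 2.5, 2.5} → 3 values.

3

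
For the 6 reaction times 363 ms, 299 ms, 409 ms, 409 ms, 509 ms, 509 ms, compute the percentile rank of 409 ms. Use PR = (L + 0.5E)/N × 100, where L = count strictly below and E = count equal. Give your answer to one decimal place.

50.0

N = 6.
Strictly below 409: 2. Equal to 409: 2.
PR = (2 + 0.5·2)/6 × 100 = 50.0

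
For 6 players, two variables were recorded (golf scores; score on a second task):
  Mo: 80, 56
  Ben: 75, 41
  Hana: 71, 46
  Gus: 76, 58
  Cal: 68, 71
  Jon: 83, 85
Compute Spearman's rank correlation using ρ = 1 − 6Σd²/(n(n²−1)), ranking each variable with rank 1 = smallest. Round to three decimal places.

0.314

Ranks of variable 1: 5, 3, 2, 4, 1, 6
Ranks of variable 2: 3, 1, 2, 4, 5, 6
d = r₁ − r₂: 2, 2, 0, 0, -4, 0
d²: 4, 4, 0, 0, 16, 0; Σd² = 24
ρ = 1 − 6·24/(6·35) = 1 − 144/210 = 0.314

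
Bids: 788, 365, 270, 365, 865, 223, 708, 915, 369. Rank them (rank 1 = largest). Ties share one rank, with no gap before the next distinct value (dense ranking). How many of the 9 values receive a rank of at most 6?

7

Sorted (descending): 915, 865, 788, 708, 369, 365, 365, 270, 223
The 2 values of 365 share dense rank 6.
Remaining distinct values take the next consecutive integers.
Ranks ≤ 6: {1, 2, 3, 4, 5, 6, 6} → 7 values.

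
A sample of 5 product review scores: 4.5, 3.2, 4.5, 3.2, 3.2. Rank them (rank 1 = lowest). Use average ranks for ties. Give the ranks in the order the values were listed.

Sorted (ascending): 3.2, 3.2, 3.2, 4.5, 4.5
The 3 values of 3.2 occupy positions 1–3 → average rank 2.
The 2 values of 4.5 occupy positions 4–5 → average rank (4+5)/2 = 4.5.

4.5, 2, 4.5, 2, 2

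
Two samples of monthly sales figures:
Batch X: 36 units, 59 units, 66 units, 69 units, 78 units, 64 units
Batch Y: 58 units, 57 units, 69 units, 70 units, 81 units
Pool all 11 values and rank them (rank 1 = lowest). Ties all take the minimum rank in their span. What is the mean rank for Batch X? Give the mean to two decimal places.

5.50

Sorted (ascending): 36, 57, 58, 59, 64, 66, 69, 69, 70, 78, 81
The 2 values of 69 occupy positions 7–8 → each gets rank 7.
Batch X values → pooled ranks: 36→1, 59→4, 66→6, 69→7, 78→10, 64→5
Mean rank = (1 + 4 + 6 + 7 + 10 + 5) / 6 = 5.50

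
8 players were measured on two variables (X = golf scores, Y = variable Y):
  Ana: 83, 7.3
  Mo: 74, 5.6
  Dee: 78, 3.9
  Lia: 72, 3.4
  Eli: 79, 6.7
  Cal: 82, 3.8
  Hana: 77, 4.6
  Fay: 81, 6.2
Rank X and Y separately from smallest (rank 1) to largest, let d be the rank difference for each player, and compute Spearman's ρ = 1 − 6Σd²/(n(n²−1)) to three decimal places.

0.524

Ranks of variable 1: 8, 2, 4, 1, 5, 7, 3, 6
Ranks of variable 2: 8, 5, 3, 1, 7, 2, 4, 6
d = r₁ − r₂: 0, -3, 1, 0, -2, 5, -1, 0
d²: 0, 9, 1, 0, 4, 25, 1, 0; Σd² = 40
ρ = 1 − 6·40/(8·63) = 1 − 240/504 = 0.524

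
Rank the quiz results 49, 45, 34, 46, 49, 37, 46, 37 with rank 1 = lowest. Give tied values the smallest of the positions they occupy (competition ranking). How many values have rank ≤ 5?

Sorted (ascending): 34, 37, 37, 45, 46, 46, 49, 49
The 2 values of 37 occupy positions 2–3 → each gets rank 2.
The 2 values of 46 occupy positions 5–6 → each gets rank 5.
The 2 values of 49 occupy positions 7–8 → each gets rank 7.
Ranks ≤ 5: {1, 2, 2, 4, 5, 5} → 6 values.

6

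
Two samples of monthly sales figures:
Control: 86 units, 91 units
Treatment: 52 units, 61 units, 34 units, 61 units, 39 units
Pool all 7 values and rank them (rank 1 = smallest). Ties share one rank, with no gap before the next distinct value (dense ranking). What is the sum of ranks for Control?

Sorted (ascending): 34, 39, 52, 61, 61, 86, 91
The 2 values of 61 share dense rank 4.
Remaining distinct values take the next consecutive integers.
Control values → pooled ranks: 86→5, 91→6
Rank sum = 5 + 6 = 11

11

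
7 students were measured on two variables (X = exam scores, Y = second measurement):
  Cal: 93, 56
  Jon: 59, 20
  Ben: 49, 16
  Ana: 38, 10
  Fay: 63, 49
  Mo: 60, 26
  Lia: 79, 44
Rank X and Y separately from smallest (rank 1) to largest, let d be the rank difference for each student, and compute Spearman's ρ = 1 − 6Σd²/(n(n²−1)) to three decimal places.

0.964

Ranks of variable 1: 7, 3, 2, 1, 5, 4, 6
Ranks of variable 2: 7, 3, 2, 1, 6, 4, 5
d = r₁ − r₂: 0, 0, 0, 0, -1, 0, 1
d²: 0, 0, 0, 0, 1, 0, 1; Σd² = 2
ρ = 1 − 6·2/(7·48) = 1 − 12/336 = 0.964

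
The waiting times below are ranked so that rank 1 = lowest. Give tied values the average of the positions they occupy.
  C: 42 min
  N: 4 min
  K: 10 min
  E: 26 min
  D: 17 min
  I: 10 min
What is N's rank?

Sorted (ascending): 4, 10, 10, 17, 26, 42
The 2 values of 10 occupy positions 2–3 → average rank (2+3)/2 = 2.5.
N has value 4 min → rank 1.

1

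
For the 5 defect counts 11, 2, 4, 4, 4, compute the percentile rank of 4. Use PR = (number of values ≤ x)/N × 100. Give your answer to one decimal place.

80.0

N = 5.
Strictly below 4: 1. Equal to 4: 3.
PR = 4/5 × 100 = 80.0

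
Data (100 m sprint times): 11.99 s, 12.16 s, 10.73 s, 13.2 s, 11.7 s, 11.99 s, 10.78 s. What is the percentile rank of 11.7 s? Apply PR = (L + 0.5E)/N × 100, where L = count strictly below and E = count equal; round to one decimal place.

N = 7.
Strictly below 11.7: 2. Equal to 11.7: 1.
PR = (2 + 0.5·1)/7 × 100 = 35.7

35.7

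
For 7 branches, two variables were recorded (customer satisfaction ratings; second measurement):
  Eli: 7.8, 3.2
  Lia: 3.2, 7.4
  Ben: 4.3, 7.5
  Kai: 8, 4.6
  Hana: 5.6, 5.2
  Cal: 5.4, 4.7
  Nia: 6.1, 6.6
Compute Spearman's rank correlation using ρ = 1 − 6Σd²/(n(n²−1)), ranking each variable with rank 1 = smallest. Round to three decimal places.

-0.786

Ranks of variable 1: 6, 1, 2, 7, 4, 3, 5
Ranks of variable 2: 1, 6, 7, 2, 4, 3, 5
d = r₁ − r₂: 5, -5, -5, 5, 0, 0, 0
d²: 25, 25, 25, 25, 0, 0, 0; Σd² = 100
ρ = 1 − 6·100/(7·48) = 1 − 600/336 = -0.786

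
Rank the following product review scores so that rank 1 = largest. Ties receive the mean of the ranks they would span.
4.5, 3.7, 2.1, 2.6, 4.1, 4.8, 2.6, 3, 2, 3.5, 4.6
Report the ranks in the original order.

Sorted (descending): 4.8, 4.6, 4.5, 4.1, 3.7, 3.5, 3, 2.6, 2.6, 2.1, 2
The 2 values of 2.6 occupy positions 8–9 → average rank (8+9)/2 = 8.5.

3, 5, 10, 8.5, 4, 1, 8.5, 7, 11, 6, 2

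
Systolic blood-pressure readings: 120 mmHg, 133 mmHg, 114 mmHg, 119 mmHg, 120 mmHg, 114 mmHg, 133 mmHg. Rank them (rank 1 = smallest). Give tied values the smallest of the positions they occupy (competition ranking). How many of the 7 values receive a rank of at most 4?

Sorted (ascending): 114, 114, 119, 120, 120, 133, 133
The 2 values of 114 occupy positions 1–2 → each gets rank 1.
The 2 values of 120 occupy positions 4–5 → each gets rank 4.
The 2 values of 133 occupy positions 6–7 → each gets rank 6.
Ranks ≤ 4: {1, 1, 3, 4, 4} → 5 values.

5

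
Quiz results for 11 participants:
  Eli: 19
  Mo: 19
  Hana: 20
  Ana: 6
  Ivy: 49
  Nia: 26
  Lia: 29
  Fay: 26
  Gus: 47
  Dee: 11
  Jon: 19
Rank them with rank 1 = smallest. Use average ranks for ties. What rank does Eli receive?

Sorted (ascending): 6, 11, 19, 19, 19, 20, 26, 26, 29, 47, 49
The 3 values of 19 occupy positions 3–5 → average rank 4.
The 2 values of 26 occupy positions 7–8 → average rank (7+8)/2 = 7.5.
Eli has value 19 → rank 4.

4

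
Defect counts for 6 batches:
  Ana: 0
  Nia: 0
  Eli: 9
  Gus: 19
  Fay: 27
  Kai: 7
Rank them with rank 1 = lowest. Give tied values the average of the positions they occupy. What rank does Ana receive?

1.5

Sorted (ascending): 0, 0, 7, 9, 19, 27
The 2 values of 0 occupy positions 1–2 → average rank (1+2)/2 = 1.5.
Ana has value 0 → rank 1.5.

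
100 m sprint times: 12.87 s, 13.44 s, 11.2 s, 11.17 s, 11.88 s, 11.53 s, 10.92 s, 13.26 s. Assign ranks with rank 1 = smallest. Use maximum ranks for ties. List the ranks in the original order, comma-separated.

Sorted (ascending): 10.92, 11.17, 11.2, 11.53, 11.88, 12.87, 13.26, 13.44
No ties — each value takes its position as its rank.

6, 8, 3, 2, 5, 4, 1, 7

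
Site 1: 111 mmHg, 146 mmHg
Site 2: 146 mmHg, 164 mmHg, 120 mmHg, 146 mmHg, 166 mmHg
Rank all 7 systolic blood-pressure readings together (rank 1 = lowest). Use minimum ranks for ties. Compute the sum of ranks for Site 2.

21

Sorted (ascending): 111, 120, 146, 146, 146, 164, 166
The 3 values of 146 occupy positions 3–5 → each gets rank 3.
Site 2 values → pooled ranks: 146→3, 164→6, 120→2, 146→3, 166→7
Rank sum = 3 + 6 + 2 + 3 + 7 = 21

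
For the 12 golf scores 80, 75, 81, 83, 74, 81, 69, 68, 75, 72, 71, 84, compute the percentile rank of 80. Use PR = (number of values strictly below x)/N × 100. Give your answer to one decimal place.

58.3

N = 12.
Strictly below 80: 7. Equal to 80: 1.
PR = 7/12 × 100 = 58.3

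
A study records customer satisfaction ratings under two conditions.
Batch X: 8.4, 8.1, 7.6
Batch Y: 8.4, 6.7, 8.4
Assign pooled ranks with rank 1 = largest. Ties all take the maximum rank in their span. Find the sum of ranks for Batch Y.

12

Sorted (descending): 8.4, 8.4, 8.4, 8.1, 7.6, 6.7
The 3 values of 8.4 occupy positions 1–3 → each gets rank 3.
Batch Y values → pooled ranks: 8.4→3, 6.7→6, 8.4→3
Rank sum = 3 + 6 + 3 = 12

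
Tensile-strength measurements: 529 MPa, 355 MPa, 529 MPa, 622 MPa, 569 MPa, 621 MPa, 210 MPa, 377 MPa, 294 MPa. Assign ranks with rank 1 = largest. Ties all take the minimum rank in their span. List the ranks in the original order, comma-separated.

Sorted (descending): 622, 621, 569, 529, 529, 377, 355, 294, 210
The 2 values of 529 occupy positions 4–5 → each gets rank 4.

4, 7, 4, 1, 3, 2, 9, 6, 8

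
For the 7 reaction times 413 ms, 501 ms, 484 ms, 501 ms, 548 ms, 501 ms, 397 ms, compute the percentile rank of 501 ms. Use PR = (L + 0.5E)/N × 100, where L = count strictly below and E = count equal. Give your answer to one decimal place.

N = 7.
Strictly below 501: 3. Equal to 501: 3.
PR = (3 + 0.5·3)/7 × 100 = 64.3

64.3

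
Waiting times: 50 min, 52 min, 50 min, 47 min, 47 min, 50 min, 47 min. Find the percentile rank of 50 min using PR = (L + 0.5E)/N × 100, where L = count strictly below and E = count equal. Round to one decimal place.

64.3

N = 7.
Strictly below 50: 3. Equal to 50: 3.
PR = (3 + 0.5·3)/7 × 100 = 64.3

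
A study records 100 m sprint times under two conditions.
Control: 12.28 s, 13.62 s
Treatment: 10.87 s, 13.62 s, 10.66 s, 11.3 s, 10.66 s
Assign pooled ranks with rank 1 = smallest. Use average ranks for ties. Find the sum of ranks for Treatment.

Sorted (ascending): 10.66, 10.66, 10.87, 11.3, 12.28, 13.62, 13.62
The 2 values of 10.66 occupy positions 1–2 → average rank (1+2)/2 = 1.5.
The 2 values of 13.62 occupy positions 6–7 → average rank (6+7)/2 = 6.5.
Treatment values → pooled ranks: 10.87→3, 13.62→6.5, 10.66→1.5, 11.3→4, 10.66→1.5
Rank sum = 3 + 6.5 + 1.5 + 4 + 1.5 = 16.5

16.5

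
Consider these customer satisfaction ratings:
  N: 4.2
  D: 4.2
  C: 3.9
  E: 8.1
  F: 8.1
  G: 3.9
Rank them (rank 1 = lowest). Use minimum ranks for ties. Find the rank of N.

Sorted (ascending): 3.9, 3.9, 4.2, 4.2, 8.1, 8.1
The 2 values of 3.9 occupy positions 1–2 → each gets rank 1.
The 2 values of 4.2 occupy positions 3–4 → each gets rank 3.
The 2 values of 8.1 occupy positions 5–6 → each gets rank 5.
N has value 4.2 → rank 3.

3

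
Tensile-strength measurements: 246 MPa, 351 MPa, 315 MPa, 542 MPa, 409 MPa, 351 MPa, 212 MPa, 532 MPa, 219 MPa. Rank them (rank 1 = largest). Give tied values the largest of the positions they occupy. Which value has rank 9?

212

Sorted (descending): 542, 532, 409, 351, 351, 315, 246, 219, 212
The 2 values of 351 occupy positions 4–5 → each gets rank 5.
Rank 9 → value 212.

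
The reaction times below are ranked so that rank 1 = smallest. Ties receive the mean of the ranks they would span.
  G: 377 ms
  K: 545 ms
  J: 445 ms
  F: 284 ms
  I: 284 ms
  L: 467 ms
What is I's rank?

1.5

Sorted (ascending): 284, 284, 377, 445, 467, 545
The 2 values of 284 occupy positions 1–2 → average rank (1+2)/2 = 1.5.
I has value 284 ms → rank 1.5.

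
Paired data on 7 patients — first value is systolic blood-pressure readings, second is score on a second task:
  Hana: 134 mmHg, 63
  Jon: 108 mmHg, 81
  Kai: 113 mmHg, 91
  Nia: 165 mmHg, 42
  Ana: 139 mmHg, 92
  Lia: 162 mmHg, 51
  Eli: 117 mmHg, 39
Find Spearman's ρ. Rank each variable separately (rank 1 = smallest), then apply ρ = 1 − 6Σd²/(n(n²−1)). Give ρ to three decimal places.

Ranks of variable 1: 4, 1, 2, 7, 5, 6, 3
Ranks of variable 2: 4, 5, 6, 2, 7, 3, 1
d = r₁ − r₂: 0, -4, -4, 5, -2, 3, 2
d²: 0, 16, 16, 25, 4, 9, 4; Σd² = 74
ρ = 1 − 6·74/(7·48) = 1 − 444/336 = -0.321

-0.321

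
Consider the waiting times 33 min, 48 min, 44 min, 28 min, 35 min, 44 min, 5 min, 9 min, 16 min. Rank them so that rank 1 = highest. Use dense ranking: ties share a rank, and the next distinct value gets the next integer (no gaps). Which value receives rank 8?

Sorted (descending): 48, 44, 44, 35, 33, 28, 16, 9, 5
The 2 values of 44 share dense rank 2.
Remaining distinct values take the next consecutive integers.
Rank 8 → value 5.

5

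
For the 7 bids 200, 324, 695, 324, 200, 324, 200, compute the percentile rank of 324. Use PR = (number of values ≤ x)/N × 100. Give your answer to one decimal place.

N = 7.
Strictly below 324: 3. Equal to 324: 3.
PR = 6/7 × 100 = 85.7

85.7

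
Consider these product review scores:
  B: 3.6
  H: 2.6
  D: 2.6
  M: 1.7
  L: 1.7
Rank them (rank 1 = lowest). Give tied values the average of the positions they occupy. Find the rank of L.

Sorted (ascending): 1.7, 1.7, 2.6, 2.6, 3.6
The 2 values of 1.7 occupy positions 1–2 → average rank (1+2)/2 = 1.5.
The 2 values of 2.6 occupy positions 3–4 → average rank (3+4)/2 = 3.5.
L has value 1.7 → rank 1.5.

1.5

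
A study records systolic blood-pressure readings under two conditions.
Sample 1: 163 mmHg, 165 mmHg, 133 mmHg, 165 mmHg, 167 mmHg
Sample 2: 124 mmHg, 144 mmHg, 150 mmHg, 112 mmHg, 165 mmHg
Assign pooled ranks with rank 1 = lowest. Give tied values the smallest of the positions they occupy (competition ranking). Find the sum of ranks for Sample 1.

33

Sorted (ascending): 112, 124, 133, 144, 150, 163, 165, 165, 165, 167
The 3 values of 165 occupy positions 7–9 → each gets rank 7.
Sample 1 values → pooled ranks: 163→6, 165→7, 133→3, 165→7, 167→10
Rank sum = 6 + 7 + 3 + 7 + 10 = 33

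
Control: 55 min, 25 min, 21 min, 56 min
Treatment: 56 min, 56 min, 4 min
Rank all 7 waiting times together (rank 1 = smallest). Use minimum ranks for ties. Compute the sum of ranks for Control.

Sorted (ascending): 4, 21, 25, 55, 56, 56, 56
The 3 values of 56 occupy positions 5–7 → each gets rank 5.
Control values → pooled ranks: 55→4, 25→3, 21→2, 56→5
Rank sum = 4 + 3 + 2 + 5 = 14

14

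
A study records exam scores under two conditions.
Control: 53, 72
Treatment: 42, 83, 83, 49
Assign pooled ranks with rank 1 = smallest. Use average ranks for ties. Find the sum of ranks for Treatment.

Sorted (ascending): 42, 49, 53, 72, 83, 83
The 2 values of 83 occupy positions 5–6 → average rank (5+6)/2 = 5.5.
Treatment values → pooled ranks: 42→1, 83→5.5, 83→5.5, 49→2
Rank sum = 1 + 5.5 + 5.5 + 2 = 14

14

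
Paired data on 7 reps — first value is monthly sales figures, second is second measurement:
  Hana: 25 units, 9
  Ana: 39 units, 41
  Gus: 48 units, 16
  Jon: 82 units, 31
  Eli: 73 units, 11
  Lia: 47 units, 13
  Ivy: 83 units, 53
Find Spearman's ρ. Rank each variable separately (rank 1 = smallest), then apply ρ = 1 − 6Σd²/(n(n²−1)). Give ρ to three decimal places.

0.536

Ranks of variable 1: 1, 2, 4, 6, 5, 3, 7
Ranks of variable 2: 1, 6, 4, 5, 2, 3, 7
d = r₁ − r₂: 0, -4, 0, 1, 3, 0, 0
d²: 0, 16, 0, 1, 9, 0, 0; Σd² = 26
ρ = 1 − 6·26/(7·48) = 1 − 156/336 = 0.536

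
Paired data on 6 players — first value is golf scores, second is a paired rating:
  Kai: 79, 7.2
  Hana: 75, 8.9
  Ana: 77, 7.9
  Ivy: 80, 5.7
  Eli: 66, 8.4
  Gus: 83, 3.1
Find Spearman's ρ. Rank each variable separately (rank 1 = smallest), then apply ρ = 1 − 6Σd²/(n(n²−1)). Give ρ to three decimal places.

-0.943

Ranks of variable 1: 4, 2, 3, 5, 1, 6
Ranks of variable 2: 3, 6, 4, 2, 5, 1
d = r₁ − r₂: 1, -4, -1, 3, -4, 5
d²: 1, 16, 1, 9, 16, 25; Σd² = 68
ρ = 1 − 6·68/(6·35) = 1 − 408/210 = -0.943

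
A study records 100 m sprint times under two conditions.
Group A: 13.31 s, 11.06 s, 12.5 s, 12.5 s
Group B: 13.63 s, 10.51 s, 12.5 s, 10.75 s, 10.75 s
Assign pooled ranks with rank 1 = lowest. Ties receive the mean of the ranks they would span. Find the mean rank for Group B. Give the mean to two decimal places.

Sorted (ascending): 10.51, 10.75, 10.75, 11.06, 12.5, 12.5, 12.5, 13.31, 13.63
The 2 values of 10.75 occupy positions 2–3 → average rank (2+3)/2 = 2.5.
The 3 values of 12.5 occupy positions 5–7 → average rank 6.
Group B values → pooled ranks: 13.63→9, 10.51→1, 12.5→6, 10.75→2.5, 10.75→2.5
Mean rank = (9 + 1 + 6 + 2.5 + 2.5) / 5 = 4.20

4.20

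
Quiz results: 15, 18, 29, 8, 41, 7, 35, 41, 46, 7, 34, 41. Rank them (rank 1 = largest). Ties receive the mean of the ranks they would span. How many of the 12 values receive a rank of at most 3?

Sorted (descending): 46, 41, 41, 41, 35, 34, 29, 18, 15, 8, 7, 7
The 3 values of 41 occupy positions 2–4 → average rank 3.
The 2 values of 7 occupy positions 11–12 → average rank (11+12)/2 = 11.5.
Ranks ≤ 3: {1, 3, 3, 3} → 4 values.

4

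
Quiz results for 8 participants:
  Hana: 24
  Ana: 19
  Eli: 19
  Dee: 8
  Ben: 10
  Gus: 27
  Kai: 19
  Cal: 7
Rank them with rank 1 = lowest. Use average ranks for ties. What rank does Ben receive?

3

Sorted (ascending): 7, 8, 10, 19, 19, 19, 24, 27
The 3 values of 19 occupy positions 4–6 → average rank 5.
Ben has value 10 → rank 3.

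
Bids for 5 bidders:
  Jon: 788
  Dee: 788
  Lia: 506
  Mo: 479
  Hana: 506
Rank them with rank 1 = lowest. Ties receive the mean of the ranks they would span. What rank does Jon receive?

Sorted (ascending): 479, 506, 506, 788, 788
The 2 values of 506 occupy positions 2–3 → average rank (2+3)/2 = 2.5.
The 2 values of 788 occupy positions 4–5 → average rank (4+5)/2 = 4.5.
Jon has value 788 → rank 4.5.

4.5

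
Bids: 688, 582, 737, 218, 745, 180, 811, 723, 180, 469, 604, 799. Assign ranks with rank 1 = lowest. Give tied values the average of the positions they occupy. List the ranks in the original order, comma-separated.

Sorted (ascending): 180, 180, 218, 469, 582, 604, 688, 723, 737, 745, 799, 811
The 2 values of 180 occupy positions 1–2 → average rank (1+2)/2 = 1.5.

7, 5, 9, 3, 10, 1.5, 12, 8, 1.5, 4, 6, 11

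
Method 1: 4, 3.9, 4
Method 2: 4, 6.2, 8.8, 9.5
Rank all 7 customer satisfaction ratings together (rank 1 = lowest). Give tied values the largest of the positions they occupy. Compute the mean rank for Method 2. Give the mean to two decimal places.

5.50

Sorted (ascending): 3.9, 4, 4, 4, 6.2, 8.8, 9.5
The 3 values of 4 occupy positions 2–4 → each gets rank 4.
Method 2 values → pooled ranks: 4→4, 6.2→5, 8.8→6, 9.5→7
Mean rank = (4 + 5 + 6 + 7) / 4 = 5.50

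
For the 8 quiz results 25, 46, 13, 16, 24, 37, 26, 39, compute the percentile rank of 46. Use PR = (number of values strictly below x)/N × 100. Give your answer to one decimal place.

87.5

N = 8.
Strictly below 46: 7. Equal to 46: 1.
PR = 7/8 × 100 = 87.5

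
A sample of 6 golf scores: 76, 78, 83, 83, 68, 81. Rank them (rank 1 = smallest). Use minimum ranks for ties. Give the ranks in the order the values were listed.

Sorted (ascending): 68, 76, 78, 81, 83, 83
The 2 values of 83 occupy positions 5–6 → each gets rank 5.

2, 3, 5, 5, 1, 4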